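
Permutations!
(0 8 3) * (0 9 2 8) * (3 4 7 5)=(2 8 4 7 5 3 9)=[0, 1, 8, 9, 7, 3, 6, 5, 4, 2]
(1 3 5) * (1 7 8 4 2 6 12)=(1 3 5 7 8 4 2 6 12)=[0, 3, 6, 5, 2, 7, 12, 8, 4, 9, 10, 11, 1]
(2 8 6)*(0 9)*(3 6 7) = (0 9)(2 8 7 3 6) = [9, 1, 8, 6, 4, 5, 2, 3, 7, 0]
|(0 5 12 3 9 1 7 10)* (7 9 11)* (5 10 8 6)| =14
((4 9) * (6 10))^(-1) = ((4 9)(6 10))^(-1) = (4 9)(6 10)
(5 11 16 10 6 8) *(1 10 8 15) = (1 10 6 15)(5 11 16 8) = [0, 10, 2, 3, 4, 11, 15, 7, 5, 9, 6, 16, 12, 13, 14, 1, 8]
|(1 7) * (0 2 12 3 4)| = 10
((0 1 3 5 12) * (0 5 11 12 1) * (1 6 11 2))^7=(1 3 2)(5 12 11 6)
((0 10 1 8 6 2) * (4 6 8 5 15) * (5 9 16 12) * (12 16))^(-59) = (16)(0 10 1 9 12 5 15 4 6 2) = ((16)(0 10 1 9 12 5 15 4 6 2))^(-59)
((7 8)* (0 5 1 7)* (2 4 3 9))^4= (9)(0 8 7 1 5)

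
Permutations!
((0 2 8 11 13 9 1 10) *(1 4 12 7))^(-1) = (0 10 1 7 12 4 9 13 11 8 2)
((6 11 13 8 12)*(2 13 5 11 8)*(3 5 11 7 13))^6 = (2 3 5 7 13)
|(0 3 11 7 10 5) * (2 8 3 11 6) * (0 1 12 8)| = |(0 11 7 10 5 1 12 8 3 6 2)| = 11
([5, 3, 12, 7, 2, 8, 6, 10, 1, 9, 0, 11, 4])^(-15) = (12)(0 10 7 3 1 8 5)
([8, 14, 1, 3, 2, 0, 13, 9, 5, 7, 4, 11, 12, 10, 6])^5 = (0 5 8)(1 4 13 14 2 10 6)(7 9)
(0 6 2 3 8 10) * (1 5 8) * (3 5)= (0 6 2 5 8 10)(1 3)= [6, 3, 5, 1, 4, 8, 2, 7, 10, 9, 0]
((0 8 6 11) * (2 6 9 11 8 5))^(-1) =((0 5 2 6 8 9 11))^(-1) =(0 11 9 8 6 2 5)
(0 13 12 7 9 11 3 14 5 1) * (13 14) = (0 14 5 1)(3 13 12 7 9 11) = [14, 0, 2, 13, 4, 1, 6, 9, 8, 11, 10, 3, 7, 12, 5]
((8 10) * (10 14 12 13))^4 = ((8 14 12 13 10))^4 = (8 10 13 12 14)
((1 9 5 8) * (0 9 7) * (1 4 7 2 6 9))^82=((0 1 2 6 9 5 8 4 7))^82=(0 1 2 6 9 5 8 4 7)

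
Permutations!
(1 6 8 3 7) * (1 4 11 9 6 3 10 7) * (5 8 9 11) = (11)(1 3)(4 5 8 10 7)(6 9) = [0, 3, 2, 1, 5, 8, 9, 4, 10, 6, 7, 11]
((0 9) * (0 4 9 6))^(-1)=(0 6)(4 9)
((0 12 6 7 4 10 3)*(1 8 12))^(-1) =((0 1 8 12 6 7 4 10 3))^(-1) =(0 3 10 4 7 6 12 8 1)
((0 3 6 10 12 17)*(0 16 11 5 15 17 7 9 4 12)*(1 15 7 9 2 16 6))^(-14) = (17)(2 16 11 5 7)(4 12 9)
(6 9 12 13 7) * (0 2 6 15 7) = (0 2 6 9 12 13)(7 15) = [2, 1, 6, 3, 4, 5, 9, 15, 8, 12, 10, 11, 13, 0, 14, 7]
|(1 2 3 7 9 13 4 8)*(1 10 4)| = 6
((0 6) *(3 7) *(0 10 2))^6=(0 10)(2 6)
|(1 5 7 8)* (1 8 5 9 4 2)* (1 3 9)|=4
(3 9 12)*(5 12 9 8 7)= (3 8 7 5 12)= [0, 1, 2, 8, 4, 12, 6, 5, 7, 9, 10, 11, 3]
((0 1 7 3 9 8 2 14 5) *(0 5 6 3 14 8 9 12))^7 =(14)(2 8)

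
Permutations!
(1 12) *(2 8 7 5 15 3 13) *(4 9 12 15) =(1 15 3 13 2 8 7 5 4 9 12) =[0, 15, 8, 13, 9, 4, 6, 5, 7, 12, 10, 11, 1, 2, 14, 3]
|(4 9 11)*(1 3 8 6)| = |(1 3 8 6)(4 9 11)| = 12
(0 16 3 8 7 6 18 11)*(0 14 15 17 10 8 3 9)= (0 16 9)(6 18 11 14 15 17 10 8 7)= [16, 1, 2, 3, 4, 5, 18, 6, 7, 0, 8, 14, 12, 13, 15, 17, 9, 10, 11]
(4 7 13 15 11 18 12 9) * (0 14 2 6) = (0 14 2 6)(4 7 13 15 11 18 12 9) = [14, 1, 6, 3, 7, 5, 0, 13, 8, 4, 10, 18, 9, 15, 2, 11, 16, 17, 12]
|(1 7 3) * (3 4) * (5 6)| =|(1 7 4 3)(5 6)| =4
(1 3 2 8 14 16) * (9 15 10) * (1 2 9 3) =[0, 1, 8, 9, 4, 5, 6, 7, 14, 15, 3, 11, 12, 13, 16, 10, 2] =(2 8 14 16)(3 9 15 10)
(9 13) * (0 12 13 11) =(0 12 13 9 11) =[12, 1, 2, 3, 4, 5, 6, 7, 8, 11, 10, 0, 13, 9]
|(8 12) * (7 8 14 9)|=5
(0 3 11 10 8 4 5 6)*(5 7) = (0 3 11 10 8 4 7 5 6) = [3, 1, 2, 11, 7, 6, 0, 5, 4, 9, 8, 10]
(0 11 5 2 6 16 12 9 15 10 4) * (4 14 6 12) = (0 11 5 2 12 9 15 10 14 6 16 4) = [11, 1, 12, 3, 0, 2, 16, 7, 8, 15, 14, 5, 9, 13, 6, 10, 4]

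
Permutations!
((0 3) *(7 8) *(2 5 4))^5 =(0 3)(2 4 5)(7 8)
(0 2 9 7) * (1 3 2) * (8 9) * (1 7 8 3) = (0 7)(2 3)(8 9) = [7, 1, 3, 2, 4, 5, 6, 0, 9, 8]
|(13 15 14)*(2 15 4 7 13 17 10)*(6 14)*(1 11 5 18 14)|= |(1 11 5 18 14 17 10 2 15 6)(4 7 13)|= 30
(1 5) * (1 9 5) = [0, 1, 2, 3, 4, 9, 6, 7, 8, 5] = (5 9)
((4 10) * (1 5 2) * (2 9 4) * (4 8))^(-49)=((1 5 9 8 4 10 2))^(-49)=(10)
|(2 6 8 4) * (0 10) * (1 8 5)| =|(0 10)(1 8 4 2 6 5)| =6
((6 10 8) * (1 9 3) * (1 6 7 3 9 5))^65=((1 5)(3 6 10 8 7))^65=(10)(1 5)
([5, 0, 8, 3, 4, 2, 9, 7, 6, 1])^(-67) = (0 8 1 2 9 5 6)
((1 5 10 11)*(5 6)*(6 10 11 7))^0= (11)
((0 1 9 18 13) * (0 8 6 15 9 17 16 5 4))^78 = ((0 1 17 16 5 4)(6 15 9 18 13 8))^78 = (18)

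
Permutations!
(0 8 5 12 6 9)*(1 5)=[8, 5, 2, 3, 4, 12, 9, 7, 1, 0, 10, 11, 6]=(0 8 1 5 12 6 9)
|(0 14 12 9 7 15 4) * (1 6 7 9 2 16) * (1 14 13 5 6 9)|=28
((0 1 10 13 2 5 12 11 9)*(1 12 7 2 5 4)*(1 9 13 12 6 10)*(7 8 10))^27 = ((0 6 7 2 4 9)(5 8 10 12 11 13))^27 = (0 2)(4 6)(5 12)(7 9)(8 11)(10 13)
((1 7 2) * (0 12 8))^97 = (0 12 8)(1 7 2)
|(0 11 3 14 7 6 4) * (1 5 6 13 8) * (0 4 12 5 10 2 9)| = 33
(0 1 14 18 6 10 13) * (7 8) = (0 1 14 18 6 10 13)(7 8) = [1, 14, 2, 3, 4, 5, 10, 8, 7, 9, 13, 11, 12, 0, 18, 15, 16, 17, 6]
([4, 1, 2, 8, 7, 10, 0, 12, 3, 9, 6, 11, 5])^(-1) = (0 6 10 5 12 7 4)(3 8)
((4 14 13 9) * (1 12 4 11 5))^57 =(1 12 4 14 13 9 11 5)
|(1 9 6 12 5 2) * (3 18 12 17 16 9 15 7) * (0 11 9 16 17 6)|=|(0 11 9)(1 15 7 3 18 12 5 2)|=24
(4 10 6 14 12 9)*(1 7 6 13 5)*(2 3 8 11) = (1 7 6 14 12 9 4 10 13 5)(2 3 8 11) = [0, 7, 3, 8, 10, 1, 14, 6, 11, 4, 13, 2, 9, 5, 12]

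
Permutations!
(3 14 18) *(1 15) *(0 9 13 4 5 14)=[9, 15, 2, 0, 5, 14, 6, 7, 8, 13, 10, 11, 12, 4, 18, 1, 16, 17, 3]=(0 9 13 4 5 14 18 3)(1 15)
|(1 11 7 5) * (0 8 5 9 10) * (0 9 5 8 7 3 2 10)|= |(0 7 5 1 11 3 2 10 9)|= 9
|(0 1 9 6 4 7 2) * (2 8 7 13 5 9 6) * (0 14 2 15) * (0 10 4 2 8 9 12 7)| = |(0 1 6 2 14 8)(4 13 5 12 7 9 15 10)| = 24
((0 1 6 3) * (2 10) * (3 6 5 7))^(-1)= ((0 1 5 7 3)(2 10))^(-1)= (0 3 7 5 1)(2 10)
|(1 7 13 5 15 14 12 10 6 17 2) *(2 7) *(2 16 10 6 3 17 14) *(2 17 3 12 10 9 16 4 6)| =|(1 4 6 14 10 12 2)(5 15 17 7 13)(9 16)| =70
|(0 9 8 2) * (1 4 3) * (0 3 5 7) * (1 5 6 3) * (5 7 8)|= |(0 9 5 8 2 1 4 6 3 7)|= 10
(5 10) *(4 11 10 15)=(4 11 10 5 15)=[0, 1, 2, 3, 11, 15, 6, 7, 8, 9, 5, 10, 12, 13, 14, 4]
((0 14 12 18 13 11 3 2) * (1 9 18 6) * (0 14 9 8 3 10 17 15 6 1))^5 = ((0 9 18 13 11 10 17 15 6)(1 8 3 2 14 12))^5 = (0 10 9 17 18 15 13 6 11)(1 12 14 2 3 8)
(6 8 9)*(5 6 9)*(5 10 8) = [0, 1, 2, 3, 4, 6, 5, 7, 10, 9, 8] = (5 6)(8 10)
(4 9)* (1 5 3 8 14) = [0, 5, 2, 8, 9, 3, 6, 7, 14, 4, 10, 11, 12, 13, 1] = (1 5 3 8 14)(4 9)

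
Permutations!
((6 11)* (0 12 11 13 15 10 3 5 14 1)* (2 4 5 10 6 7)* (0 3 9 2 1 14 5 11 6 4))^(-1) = (0 2 9 10 3 1 7 11 4 15 13 6 12)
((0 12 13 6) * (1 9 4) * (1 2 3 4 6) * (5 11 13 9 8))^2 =((0 12 9 6)(1 8 5 11 13)(2 3 4))^2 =(0 9)(1 5 13 8 11)(2 4 3)(6 12)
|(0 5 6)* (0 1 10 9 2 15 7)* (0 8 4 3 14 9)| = |(0 5 6 1 10)(2 15 7 8 4 3 14 9)| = 40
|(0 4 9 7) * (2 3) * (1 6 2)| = 4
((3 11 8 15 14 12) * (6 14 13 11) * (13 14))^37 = (3 15 13 12 8 6 14 11)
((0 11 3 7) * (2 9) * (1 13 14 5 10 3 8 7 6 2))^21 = (0 11 8 7)(1 5 6)(2 13 10)(3 9 14)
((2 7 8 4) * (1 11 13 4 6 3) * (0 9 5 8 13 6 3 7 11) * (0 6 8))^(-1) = ((0 9 5)(1 6 7 13 4 2 11 8 3))^(-1) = (0 5 9)(1 3 8 11 2 4 13 7 6)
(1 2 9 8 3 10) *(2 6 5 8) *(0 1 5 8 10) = (0 1 6 8 3)(2 9)(5 10) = [1, 6, 9, 0, 4, 10, 8, 7, 3, 2, 5]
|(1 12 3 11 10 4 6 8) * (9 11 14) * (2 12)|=11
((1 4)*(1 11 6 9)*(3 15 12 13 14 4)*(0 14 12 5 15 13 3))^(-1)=((0 14 4 11 6 9 1)(3 13 12)(5 15))^(-1)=(0 1 9 6 11 4 14)(3 12 13)(5 15)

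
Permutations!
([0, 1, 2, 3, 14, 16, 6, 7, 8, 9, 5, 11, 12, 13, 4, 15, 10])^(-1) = (4 14)(5 10 16)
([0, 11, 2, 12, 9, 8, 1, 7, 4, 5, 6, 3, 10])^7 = [0, 11, 2, 12, 8, 9, 1, 7, 5, 4, 6, 3, 10]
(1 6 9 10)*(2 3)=(1 6 9 10)(2 3)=[0, 6, 3, 2, 4, 5, 9, 7, 8, 10, 1]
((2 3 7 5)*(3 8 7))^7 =(2 5 7 8)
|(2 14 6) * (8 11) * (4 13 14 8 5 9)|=9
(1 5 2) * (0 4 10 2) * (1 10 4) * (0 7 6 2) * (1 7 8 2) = (0 7 6 1 5 8 2 10) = [7, 5, 10, 3, 4, 8, 1, 6, 2, 9, 0]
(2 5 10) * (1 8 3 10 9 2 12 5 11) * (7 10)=(1 8 3 7 10 12 5 9 2 11)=[0, 8, 11, 7, 4, 9, 6, 10, 3, 2, 12, 1, 5]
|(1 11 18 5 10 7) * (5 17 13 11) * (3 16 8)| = 12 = |(1 5 10 7)(3 16 8)(11 18 17 13)|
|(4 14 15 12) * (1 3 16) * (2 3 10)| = |(1 10 2 3 16)(4 14 15 12)| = 20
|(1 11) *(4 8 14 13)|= |(1 11)(4 8 14 13)|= 4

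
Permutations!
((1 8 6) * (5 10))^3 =(5 10)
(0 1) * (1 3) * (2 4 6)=(0 3 1)(2 4 6)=[3, 0, 4, 1, 6, 5, 2]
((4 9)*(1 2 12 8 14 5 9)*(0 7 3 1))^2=(0 3 2 8 5 4 7 1 12 14 9)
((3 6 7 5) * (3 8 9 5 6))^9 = (9)(6 7)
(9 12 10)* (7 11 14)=[0, 1, 2, 3, 4, 5, 6, 11, 8, 12, 9, 14, 10, 13, 7]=(7 11 14)(9 12 10)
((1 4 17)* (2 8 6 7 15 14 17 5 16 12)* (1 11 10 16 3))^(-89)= (1 3 5 4)(2 12 16 10 11 17 14 15 7 6 8)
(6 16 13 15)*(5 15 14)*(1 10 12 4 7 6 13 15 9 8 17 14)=(1 10 12 4 7 6 16 15 13)(5 9 8 17 14)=[0, 10, 2, 3, 7, 9, 16, 6, 17, 8, 12, 11, 4, 1, 5, 13, 15, 14]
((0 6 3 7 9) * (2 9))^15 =(0 7)(2 6)(3 9)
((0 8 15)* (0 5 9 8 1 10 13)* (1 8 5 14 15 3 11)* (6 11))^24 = ((0 8 3 6 11 1 10 13)(5 9)(14 15))^24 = (15)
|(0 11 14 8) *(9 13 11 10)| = 7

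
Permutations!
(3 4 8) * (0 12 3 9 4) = [12, 1, 2, 0, 8, 5, 6, 7, 9, 4, 10, 11, 3] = (0 12 3)(4 8 9)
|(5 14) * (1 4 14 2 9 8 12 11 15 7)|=11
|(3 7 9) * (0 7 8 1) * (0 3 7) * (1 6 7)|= 6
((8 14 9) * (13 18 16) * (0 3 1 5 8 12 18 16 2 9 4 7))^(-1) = (0 7 4 14 8 5 1 3)(2 18 12 9)(13 16)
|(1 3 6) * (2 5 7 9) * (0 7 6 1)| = 6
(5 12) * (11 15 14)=(5 12)(11 15 14)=[0, 1, 2, 3, 4, 12, 6, 7, 8, 9, 10, 15, 5, 13, 11, 14]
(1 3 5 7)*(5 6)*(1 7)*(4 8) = (1 3 6 5)(4 8) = [0, 3, 2, 6, 8, 1, 5, 7, 4]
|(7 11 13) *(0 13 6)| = |(0 13 7 11 6)| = 5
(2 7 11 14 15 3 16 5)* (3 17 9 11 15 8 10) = (2 7 15 17 9 11 14 8 10 3 16 5) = [0, 1, 7, 16, 4, 2, 6, 15, 10, 11, 3, 14, 12, 13, 8, 17, 5, 9]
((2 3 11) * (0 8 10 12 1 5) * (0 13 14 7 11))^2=(0 10 1 13 7 2)(3 8 12 5 14 11)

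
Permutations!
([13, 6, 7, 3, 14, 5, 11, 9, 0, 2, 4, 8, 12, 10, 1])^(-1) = [8, 14, 9, 3, 10, 5, 1, 2, 11, 7, 13, 6, 12, 0, 4]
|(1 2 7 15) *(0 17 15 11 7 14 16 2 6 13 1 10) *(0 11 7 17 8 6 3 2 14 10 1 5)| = 70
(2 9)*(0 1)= (0 1)(2 9)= [1, 0, 9, 3, 4, 5, 6, 7, 8, 2]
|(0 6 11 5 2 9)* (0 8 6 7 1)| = 6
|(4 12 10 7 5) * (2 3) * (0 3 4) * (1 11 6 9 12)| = |(0 3 2 4 1 11 6 9 12 10 7 5)| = 12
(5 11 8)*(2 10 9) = [0, 1, 10, 3, 4, 11, 6, 7, 5, 2, 9, 8] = (2 10 9)(5 11 8)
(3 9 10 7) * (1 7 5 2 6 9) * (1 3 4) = [0, 7, 6, 3, 1, 2, 9, 4, 8, 10, 5] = (1 7 4)(2 6 9 10 5)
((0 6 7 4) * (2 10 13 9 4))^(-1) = (0 4 9 13 10 2 7 6)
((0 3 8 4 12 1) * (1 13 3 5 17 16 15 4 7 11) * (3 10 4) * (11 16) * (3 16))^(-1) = (0 1 11 17 5)(3 7 8)(4 10 13 12)(15 16)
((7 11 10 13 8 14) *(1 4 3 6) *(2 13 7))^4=(14)(7 11 10)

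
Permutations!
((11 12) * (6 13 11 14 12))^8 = ((6 13 11)(12 14))^8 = (14)(6 11 13)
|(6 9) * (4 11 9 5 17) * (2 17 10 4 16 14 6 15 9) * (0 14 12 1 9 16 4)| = 20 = |(0 14 6 5 10)(1 9 15 16 12)(2 17 4 11)|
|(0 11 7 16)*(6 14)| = 4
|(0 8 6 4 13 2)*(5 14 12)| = 6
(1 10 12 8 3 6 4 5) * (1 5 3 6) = (1 10 12 8 6 4 3) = [0, 10, 2, 1, 3, 5, 4, 7, 6, 9, 12, 11, 8]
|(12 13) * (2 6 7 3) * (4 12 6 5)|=|(2 5 4 12 13 6 7 3)|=8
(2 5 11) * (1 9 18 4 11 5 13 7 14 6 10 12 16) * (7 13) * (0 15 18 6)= (0 15 18 4 11 2 7 14)(1 9 6 10 12 16)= [15, 9, 7, 3, 11, 5, 10, 14, 8, 6, 12, 2, 16, 13, 0, 18, 1, 17, 4]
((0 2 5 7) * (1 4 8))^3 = (8)(0 7 5 2)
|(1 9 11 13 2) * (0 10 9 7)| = 8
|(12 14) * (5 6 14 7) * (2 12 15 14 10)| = 6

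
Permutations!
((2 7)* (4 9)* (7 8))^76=(9)(2 8 7)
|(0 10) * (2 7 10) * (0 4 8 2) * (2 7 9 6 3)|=4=|(2 9 6 3)(4 8 7 10)|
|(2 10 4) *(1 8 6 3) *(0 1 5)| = |(0 1 8 6 3 5)(2 10 4)| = 6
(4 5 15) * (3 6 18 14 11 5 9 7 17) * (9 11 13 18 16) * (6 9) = (3 9 7 17)(4 11 5 15)(6 16)(13 18 14) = [0, 1, 2, 9, 11, 15, 16, 17, 8, 7, 10, 5, 12, 18, 13, 4, 6, 3, 14]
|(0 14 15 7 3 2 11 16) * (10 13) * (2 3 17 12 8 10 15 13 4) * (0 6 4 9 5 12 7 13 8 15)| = 90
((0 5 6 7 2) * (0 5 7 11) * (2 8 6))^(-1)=(0 11 6 8 7)(2 5)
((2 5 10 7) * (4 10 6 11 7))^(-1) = ((2 5 6 11 7)(4 10))^(-1) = (2 7 11 6 5)(4 10)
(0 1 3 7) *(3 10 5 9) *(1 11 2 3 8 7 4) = (0 11 2 3 4 1 10 5 9 8 7) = [11, 10, 3, 4, 1, 9, 6, 0, 7, 8, 5, 2]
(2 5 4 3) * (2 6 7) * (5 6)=(2 6 7)(3 5 4)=[0, 1, 6, 5, 3, 4, 7, 2]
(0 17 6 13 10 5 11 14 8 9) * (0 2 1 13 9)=(0 17 6 9 2 1 13 10 5 11 14 8)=[17, 13, 1, 3, 4, 11, 9, 7, 0, 2, 5, 14, 12, 10, 8, 15, 16, 6]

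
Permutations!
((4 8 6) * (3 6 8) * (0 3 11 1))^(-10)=(0 6 11)(1 3 4)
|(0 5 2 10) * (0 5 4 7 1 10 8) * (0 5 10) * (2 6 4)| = |(10)(0 2 8 5 6 4 7 1)| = 8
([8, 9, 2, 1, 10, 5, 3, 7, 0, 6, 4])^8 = (10)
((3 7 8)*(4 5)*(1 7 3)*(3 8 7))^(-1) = (1 8 3)(4 5)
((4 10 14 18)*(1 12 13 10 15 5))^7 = (1 15 18 10 12 5 4 14 13)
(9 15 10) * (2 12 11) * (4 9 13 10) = (2 12 11)(4 9 15)(10 13) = [0, 1, 12, 3, 9, 5, 6, 7, 8, 15, 13, 2, 11, 10, 14, 4]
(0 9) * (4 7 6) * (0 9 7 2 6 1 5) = (9)(0 7 1 5)(2 6 4) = [7, 5, 6, 3, 2, 0, 4, 1, 8, 9]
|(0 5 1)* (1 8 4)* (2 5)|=6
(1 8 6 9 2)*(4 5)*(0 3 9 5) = (0 3 9 2 1 8 6 5 4) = [3, 8, 1, 9, 0, 4, 5, 7, 6, 2]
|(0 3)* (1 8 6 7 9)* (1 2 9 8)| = 6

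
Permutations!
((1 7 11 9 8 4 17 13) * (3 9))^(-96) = ((1 7 11 3 9 8 4 17 13))^(-96) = (1 3 4)(7 9 17)(8 13 11)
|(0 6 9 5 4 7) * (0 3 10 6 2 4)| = 9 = |(0 2 4 7 3 10 6 9 5)|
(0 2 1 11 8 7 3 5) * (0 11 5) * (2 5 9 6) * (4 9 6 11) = (0 5 4 9 11 8 7 3)(1 6 2) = [5, 6, 1, 0, 9, 4, 2, 3, 7, 11, 10, 8]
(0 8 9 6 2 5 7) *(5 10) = (0 8 9 6 2 10 5 7) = [8, 1, 10, 3, 4, 7, 2, 0, 9, 6, 5]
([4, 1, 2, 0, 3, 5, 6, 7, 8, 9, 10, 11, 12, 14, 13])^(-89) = (0 4 3)(13 14)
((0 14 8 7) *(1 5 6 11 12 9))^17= (0 14 8 7)(1 9 12 11 6 5)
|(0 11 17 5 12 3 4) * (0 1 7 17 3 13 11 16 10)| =|(0 16 10)(1 7 17 5 12 13 11 3 4)| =9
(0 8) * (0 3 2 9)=(0 8 3 2 9)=[8, 1, 9, 2, 4, 5, 6, 7, 3, 0]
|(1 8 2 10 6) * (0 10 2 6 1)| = 5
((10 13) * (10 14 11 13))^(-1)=(11 14 13)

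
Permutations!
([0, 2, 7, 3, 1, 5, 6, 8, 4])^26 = (1 2 7 8 4)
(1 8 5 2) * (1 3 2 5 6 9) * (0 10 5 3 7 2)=(0 10 5 3)(1 8 6 9)(2 7)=[10, 8, 7, 0, 4, 3, 9, 2, 6, 1, 5]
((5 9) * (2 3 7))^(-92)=(9)(2 3 7)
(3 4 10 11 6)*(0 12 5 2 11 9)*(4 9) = (0 12 5 2 11 6 3 9)(4 10) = [12, 1, 11, 9, 10, 2, 3, 7, 8, 0, 4, 6, 5]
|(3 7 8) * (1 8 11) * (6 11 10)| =|(1 8 3 7 10 6 11)| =7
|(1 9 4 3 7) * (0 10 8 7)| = |(0 10 8 7 1 9 4 3)| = 8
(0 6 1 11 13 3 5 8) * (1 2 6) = (0 1 11 13 3 5 8)(2 6) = [1, 11, 6, 5, 4, 8, 2, 7, 0, 9, 10, 13, 12, 3]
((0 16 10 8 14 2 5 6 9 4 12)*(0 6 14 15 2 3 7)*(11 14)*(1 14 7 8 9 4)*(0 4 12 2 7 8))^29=(0 16 10 9 1 14 3)(2 5 11 8 15 7 4)(6 12)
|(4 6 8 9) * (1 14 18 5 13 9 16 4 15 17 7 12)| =|(1 14 18 5 13 9 15 17 7 12)(4 6 8 16)| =20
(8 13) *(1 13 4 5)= [0, 13, 2, 3, 5, 1, 6, 7, 4, 9, 10, 11, 12, 8]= (1 13 8 4 5)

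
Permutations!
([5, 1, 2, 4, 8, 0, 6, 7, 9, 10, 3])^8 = (3 9 4 10 8)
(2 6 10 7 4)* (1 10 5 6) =(1 10 7 4 2)(5 6) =[0, 10, 1, 3, 2, 6, 5, 4, 8, 9, 7]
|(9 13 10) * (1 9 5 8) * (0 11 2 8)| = |(0 11 2 8 1 9 13 10 5)| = 9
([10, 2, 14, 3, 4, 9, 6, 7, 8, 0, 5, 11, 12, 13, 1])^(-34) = (0 5)(1 14 2)(9 10)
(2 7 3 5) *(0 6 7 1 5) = (0 6 7 3)(1 5 2) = [6, 5, 1, 0, 4, 2, 7, 3]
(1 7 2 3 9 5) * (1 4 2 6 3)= (1 7 6 3 9 5 4 2)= [0, 7, 1, 9, 2, 4, 3, 6, 8, 5]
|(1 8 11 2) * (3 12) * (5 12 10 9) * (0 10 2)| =|(0 10 9 5 12 3 2 1 8 11)| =10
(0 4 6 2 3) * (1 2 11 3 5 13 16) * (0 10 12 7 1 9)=(0 4 6 11 3 10 12 7 1 2 5 13 16 9)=[4, 2, 5, 10, 6, 13, 11, 1, 8, 0, 12, 3, 7, 16, 14, 15, 9]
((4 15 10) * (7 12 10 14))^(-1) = ((4 15 14 7 12 10))^(-1) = (4 10 12 7 14 15)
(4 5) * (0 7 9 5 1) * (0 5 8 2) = (0 7 9 8 2)(1 5 4) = [7, 5, 0, 3, 1, 4, 6, 9, 2, 8]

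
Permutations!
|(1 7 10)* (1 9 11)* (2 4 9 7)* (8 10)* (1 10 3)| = |(1 2 4 9 11 10 7 8 3)| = 9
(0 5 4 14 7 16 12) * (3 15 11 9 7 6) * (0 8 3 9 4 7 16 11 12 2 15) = [5, 1, 15, 0, 14, 7, 9, 11, 3, 16, 10, 4, 8, 13, 6, 12, 2] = (0 5 7 11 4 14 6 9 16 2 15 12 8 3)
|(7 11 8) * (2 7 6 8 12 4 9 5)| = 14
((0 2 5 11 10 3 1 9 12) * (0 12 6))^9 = (12) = ((12)(0 2 5 11 10 3 1 9 6))^9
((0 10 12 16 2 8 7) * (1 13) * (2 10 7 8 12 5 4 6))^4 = (2 5 12 4 16 6 10)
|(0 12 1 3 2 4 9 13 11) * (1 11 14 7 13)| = |(0 12 11)(1 3 2 4 9)(7 13 14)| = 15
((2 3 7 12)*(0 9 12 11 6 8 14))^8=((0 9 12 2 3 7 11 6 8 14))^8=(0 8 11 3 12)(2 9 14 6 7)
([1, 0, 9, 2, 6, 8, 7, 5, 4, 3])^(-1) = (0 1)(2 3 9)(4 8 5 7 6)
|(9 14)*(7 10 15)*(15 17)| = |(7 10 17 15)(9 14)| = 4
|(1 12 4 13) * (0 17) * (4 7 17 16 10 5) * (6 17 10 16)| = |(0 6 17)(1 12 7 10 5 4 13)| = 21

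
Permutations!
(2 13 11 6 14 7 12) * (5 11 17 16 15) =(2 13 17 16 15 5 11 6 14 7 12) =[0, 1, 13, 3, 4, 11, 14, 12, 8, 9, 10, 6, 2, 17, 7, 5, 15, 16]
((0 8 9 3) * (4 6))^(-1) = ((0 8 9 3)(4 6))^(-1) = (0 3 9 8)(4 6)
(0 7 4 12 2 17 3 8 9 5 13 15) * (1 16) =[7, 16, 17, 8, 12, 13, 6, 4, 9, 5, 10, 11, 2, 15, 14, 0, 1, 3] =(0 7 4 12 2 17 3 8 9 5 13 15)(1 16)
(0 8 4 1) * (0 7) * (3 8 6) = (0 6 3 8 4 1 7) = [6, 7, 2, 8, 1, 5, 3, 0, 4]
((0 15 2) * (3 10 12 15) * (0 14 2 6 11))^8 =((0 3 10 12 15 6 11)(2 14))^8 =(0 3 10 12 15 6 11)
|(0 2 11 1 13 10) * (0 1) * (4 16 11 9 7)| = 21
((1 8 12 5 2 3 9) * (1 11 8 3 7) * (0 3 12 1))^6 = (0 12 9 2 8)(1 3 5 11 7)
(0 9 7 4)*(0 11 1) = [9, 0, 2, 3, 11, 5, 6, 4, 8, 7, 10, 1] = (0 9 7 4 11 1)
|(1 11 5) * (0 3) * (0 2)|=3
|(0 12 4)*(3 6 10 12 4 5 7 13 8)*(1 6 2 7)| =10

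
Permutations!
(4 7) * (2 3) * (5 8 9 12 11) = (2 3)(4 7)(5 8 9 12 11) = [0, 1, 3, 2, 7, 8, 6, 4, 9, 12, 10, 5, 11]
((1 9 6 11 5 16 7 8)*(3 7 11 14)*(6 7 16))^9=(1 9 7 8)(3 5)(6 16)(11 14)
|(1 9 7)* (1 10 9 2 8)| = 3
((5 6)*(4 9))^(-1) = (4 9)(5 6)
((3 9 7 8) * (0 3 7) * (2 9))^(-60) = ((0 3 2 9)(7 8))^(-60) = (9)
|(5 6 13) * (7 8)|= |(5 6 13)(7 8)|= 6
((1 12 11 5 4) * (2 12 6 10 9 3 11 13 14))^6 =(1 5 3 10)(2 13)(4 11 9 6)(12 14)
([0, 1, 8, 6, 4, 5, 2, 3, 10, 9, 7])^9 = (2 7)(3 8)(6 10)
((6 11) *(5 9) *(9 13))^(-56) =(5 13 9)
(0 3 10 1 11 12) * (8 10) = [3, 11, 2, 8, 4, 5, 6, 7, 10, 9, 1, 12, 0] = (0 3 8 10 1 11 12)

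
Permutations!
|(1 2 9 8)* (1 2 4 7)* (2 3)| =12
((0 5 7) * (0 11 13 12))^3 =(0 11)(5 13)(7 12)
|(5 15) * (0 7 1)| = |(0 7 1)(5 15)| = 6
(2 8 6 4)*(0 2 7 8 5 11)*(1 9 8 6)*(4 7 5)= (0 2 4 5 11)(1 9 8)(6 7)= [2, 9, 4, 3, 5, 11, 7, 6, 1, 8, 10, 0]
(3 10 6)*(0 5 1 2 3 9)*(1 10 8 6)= (0 5 10 1 2 3 8 6 9)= [5, 2, 3, 8, 4, 10, 9, 7, 6, 0, 1]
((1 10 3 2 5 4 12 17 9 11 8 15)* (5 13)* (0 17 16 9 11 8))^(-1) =((0 17 11)(1 10 3 2 13 5 4 12 16 9 8 15))^(-1) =(0 11 17)(1 15 8 9 16 12 4 5 13 2 3 10)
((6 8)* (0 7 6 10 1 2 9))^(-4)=(0 10)(1 7)(2 6)(8 9)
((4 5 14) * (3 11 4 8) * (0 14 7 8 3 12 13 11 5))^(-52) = (0 11 12 7 3)(4 13 8 5 14)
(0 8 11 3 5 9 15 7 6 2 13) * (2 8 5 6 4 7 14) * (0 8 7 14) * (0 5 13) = (0 13 8 11 3 6 7 4 14 2)(5 9 15) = [13, 1, 0, 6, 14, 9, 7, 4, 11, 15, 10, 3, 12, 8, 2, 5]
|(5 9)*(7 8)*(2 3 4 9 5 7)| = 6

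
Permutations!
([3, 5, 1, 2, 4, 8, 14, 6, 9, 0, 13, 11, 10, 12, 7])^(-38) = (0 5 3 8 2 9 1)(6 14 7)(10 13 12)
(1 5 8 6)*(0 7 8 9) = (0 7 8 6 1 5 9) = [7, 5, 2, 3, 4, 9, 1, 8, 6, 0]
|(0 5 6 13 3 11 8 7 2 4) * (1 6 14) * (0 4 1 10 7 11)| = 10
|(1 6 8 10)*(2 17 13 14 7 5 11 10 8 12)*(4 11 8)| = |(1 6 12 2 17 13 14 7 5 8 4 11 10)| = 13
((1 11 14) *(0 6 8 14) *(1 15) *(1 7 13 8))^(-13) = (0 11 1 6)(7 8 15 13 14)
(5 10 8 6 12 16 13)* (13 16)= (16)(5 10 8 6 12 13)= [0, 1, 2, 3, 4, 10, 12, 7, 6, 9, 8, 11, 13, 5, 14, 15, 16]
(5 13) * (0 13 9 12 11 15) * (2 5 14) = [13, 1, 5, 3, 4, 9, 6, 7, 8, 12, 10, 15, 11, 14, 2, 0] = (0 13 14 2 5 9 12 11 15)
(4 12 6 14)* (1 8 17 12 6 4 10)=(1 8 17 12 4 6 14 10)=[0, 8, 2, 3, 6, 5, 14, 7, 17, 9, 1, 11, 4, 13, 10, 15, 16, 12]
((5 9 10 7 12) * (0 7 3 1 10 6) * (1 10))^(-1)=((0 7 12 5 9 6)(3 10))^(-1)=(0 6 9 5 12 7)(3 10)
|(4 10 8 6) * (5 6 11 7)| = 7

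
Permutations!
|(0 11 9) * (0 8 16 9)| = 6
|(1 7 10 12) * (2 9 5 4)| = 4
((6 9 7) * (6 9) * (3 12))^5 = ((3 12)(7 9))^5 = (3 12)(7 9)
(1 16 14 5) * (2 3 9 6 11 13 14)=(1 16 2 3 9 6 11 13 14 5)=[0, 16, 3, 9, 4, 1, 11, 7, 8, 6, 10, 13, 12, 14, 5, 15, 2]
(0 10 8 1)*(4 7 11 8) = [10, 0, 2, 3, 7, 5, 6, 11, 1, 9, 4, 8] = (0 10 4 7 11 8 1)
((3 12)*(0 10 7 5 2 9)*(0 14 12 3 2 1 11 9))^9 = ((0 10 7 5 1 11 9 14 12 2))^9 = (0 2 12 14 9 11 1 5 7 10)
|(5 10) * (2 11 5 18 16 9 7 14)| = 9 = |(2 11 5 10 18 16 9 7 14)|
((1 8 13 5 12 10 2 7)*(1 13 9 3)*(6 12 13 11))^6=(13)(1 9)(3 8)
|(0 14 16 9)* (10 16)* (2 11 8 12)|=20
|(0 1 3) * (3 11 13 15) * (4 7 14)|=|(0 1 11 13 15 3)(4 7 14)|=6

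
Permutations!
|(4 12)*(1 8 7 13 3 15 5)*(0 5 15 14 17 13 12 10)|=|(0 5 1 8 7 12 4 10)(3 14 17 13)|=8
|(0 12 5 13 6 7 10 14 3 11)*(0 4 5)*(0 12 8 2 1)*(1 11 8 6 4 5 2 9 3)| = 30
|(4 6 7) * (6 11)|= |(4 11 6 7)|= 4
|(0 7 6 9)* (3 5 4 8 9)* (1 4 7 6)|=9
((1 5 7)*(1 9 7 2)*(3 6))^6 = (9)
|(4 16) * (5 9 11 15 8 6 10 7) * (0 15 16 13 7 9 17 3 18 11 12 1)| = |(0 15 8 6 10 9 12 1)(3 18 11 16 4 13 7 5 17)| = 72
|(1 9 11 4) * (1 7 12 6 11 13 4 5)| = |(1 9 13 4 7 12 6 11 5)| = 9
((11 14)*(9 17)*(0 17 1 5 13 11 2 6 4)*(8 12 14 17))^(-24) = ((0 8 12 14 2 6 4)(1 5 13 11 17 9))^(-24) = (17)(0 2 8 6 12 4 14)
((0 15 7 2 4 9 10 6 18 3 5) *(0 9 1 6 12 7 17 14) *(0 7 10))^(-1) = (0 9 5 3 18 6 1 4 2 7 14 17 15)(10 12)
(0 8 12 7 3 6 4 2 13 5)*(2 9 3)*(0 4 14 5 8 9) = [9, 1, 13, 6, 0, 4, 14, 2, 12, 3, 10, 11, 7, 8, 5] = (0 9 3 6 14 5 4)(2 13 8 12 7)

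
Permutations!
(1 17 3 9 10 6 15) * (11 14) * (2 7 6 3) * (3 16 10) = [0, 17, 7, 9, 4, 5, 15, 6, 8, 3, 16, 14, 12, 13, 11, 1, 10, 2] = (1 17 2 7 6 15)(3 9)(10 16)(11 14)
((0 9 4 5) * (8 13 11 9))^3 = (0 11 5 13 4 8 9)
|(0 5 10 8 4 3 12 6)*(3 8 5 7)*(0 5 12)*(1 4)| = 12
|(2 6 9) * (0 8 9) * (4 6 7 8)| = |(0 4 6)(2 7 8 9)| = 12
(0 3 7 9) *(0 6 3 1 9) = (0 1 9 6 3 7) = [1, 9, 2, 7, 4, 5, 3, 0, 8, 6]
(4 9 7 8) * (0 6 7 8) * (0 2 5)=[6, 1, 5, 3, 9, 0, 7, 2, 4, 8]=(0 6 7 2 5)(4 9 8)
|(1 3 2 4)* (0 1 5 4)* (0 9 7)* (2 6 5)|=|(0 1 3 6 5 4 2 9 7)|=9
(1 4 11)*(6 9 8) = [0, 4, 2, 3, 11, 5, 9, 7, 6, 8, 10, 1] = (1 4 11)(6 9 8)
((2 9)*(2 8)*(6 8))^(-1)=(2 8 6 9)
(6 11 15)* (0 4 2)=(0 4 2)(6 11 15)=[4, 1, 0, 3, 2, 5, 11, 7, 8, 9, 10, 15, 12, 13, 14, 6]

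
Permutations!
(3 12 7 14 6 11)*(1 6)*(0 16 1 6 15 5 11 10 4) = (0 16 1 15 5 11 3 12 7 14 6 10 4) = [16, 15, 2, 12, 0, 11, 10, 14, 8, 9, 4, 3, 7, 13, 6, 5, 1]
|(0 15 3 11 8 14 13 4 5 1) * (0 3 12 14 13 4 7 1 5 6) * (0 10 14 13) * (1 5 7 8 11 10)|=|(0 15 12 13 8)(1 3 10 14 4 6)(5 7)|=30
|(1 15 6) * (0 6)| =|(0 6 1 15)| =4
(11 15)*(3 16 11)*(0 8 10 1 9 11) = (0 8 10 1 9 11 15 3 16) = [8, 9, 2, 16, 4, 5, 6, 7, 10, 11, 1, 15, 12, 13, 14, 3, 0]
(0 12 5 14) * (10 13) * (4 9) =[12, 1, 2, 3, 9, 14, 6, 7, 8, 4, 13, 11, 5, 10, 0] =(0 12 5 14)(4 9)(10 13)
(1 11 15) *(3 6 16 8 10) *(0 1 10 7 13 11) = (0 1)(3 6 16 8 7 13 11 15 10) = [1, 0, 2, 6, 4, 5, 16, 13, 7, 9, 3, 15, 12, 11, 14, 10, 8]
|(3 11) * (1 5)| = |(1 5)(3 11)| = 2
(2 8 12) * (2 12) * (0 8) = (12)(0 8 2) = [8, 1, 0, 3, 4, 5, 6, 7, 2, 9, 10, 11, 12]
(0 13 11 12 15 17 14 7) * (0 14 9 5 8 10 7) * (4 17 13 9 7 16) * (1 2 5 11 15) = (0 9 11 12 1 2 5 8 10 16 4 17 7 14)(13 15) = [9, 2, 5, 3, 17, 8, 6, 14, 10, 11, 16, 12, 1, 15, 0, 13, 4, 7]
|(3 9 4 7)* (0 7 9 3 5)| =|(0 7 5)(4 9)| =6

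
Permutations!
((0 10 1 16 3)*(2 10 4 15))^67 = ((0 4 15 2 10 1 16 3))^67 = (0 2 16 4 10 3 15 1)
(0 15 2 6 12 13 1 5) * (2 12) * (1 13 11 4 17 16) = [15, 5, 6, 3, 17, 0, 2, 7, 8, 9, 10, 4, 11, 13, 14, 12, 1, 16] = (0 15 12 11 4 17 16 1 5)(2 6)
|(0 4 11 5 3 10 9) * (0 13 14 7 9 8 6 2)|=36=|(0 4 11 5 3 10 8 6 2)(7 9 13 14)|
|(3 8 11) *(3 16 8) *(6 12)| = 6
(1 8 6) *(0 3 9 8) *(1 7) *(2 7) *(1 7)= (0 3 9 8 6 2 1)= [3, 0, 1, 9, 4, 5, 2, 7, 6, 8]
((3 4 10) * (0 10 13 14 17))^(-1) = ((0 10 3 4 13 14 17))^(-1) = (0 17 14 13 4 3 10)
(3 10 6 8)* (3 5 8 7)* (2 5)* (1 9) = (1 9)(2 5 8)(3 10 6 7) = [0, 9, 5, 10, 4, 8, 7, 3, 2, 1, 6]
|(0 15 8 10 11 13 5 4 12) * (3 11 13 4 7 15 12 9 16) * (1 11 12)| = |(0 1 11 4 9 16 3 12)(5 7 15 8 10 13)| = 24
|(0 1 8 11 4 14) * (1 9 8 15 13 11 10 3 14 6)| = 6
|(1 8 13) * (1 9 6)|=|(1 8 13 9 6)|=5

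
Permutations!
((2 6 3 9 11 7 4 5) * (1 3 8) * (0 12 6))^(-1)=((0 12 6 8 1 3 9 11 7 4 5 2))^(-1)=(0 2 5 4 7 11 9 3 1 8 6 12)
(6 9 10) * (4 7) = [0, 1, 2, 3, 7, 5, 9, 4, 8, 10, 6] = (4 7)(6 9 10)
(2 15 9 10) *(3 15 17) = [0, 1, 17, 15, 4, 5, 6, 7, 8, 10, 2, 11, 12, 13, 14, 9, 16, 3] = (2 17 3 15 9 10)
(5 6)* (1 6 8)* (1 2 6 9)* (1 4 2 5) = (1 9 4 2 6)(5 8) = [0, 9, 6, 3, 2, 8, 1, 7, 5, 4]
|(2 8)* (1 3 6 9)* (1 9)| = |(9)(1 3 6)(2 8)| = 6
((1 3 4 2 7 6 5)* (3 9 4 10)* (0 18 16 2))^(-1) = (0 4 9 1 5 6 7 2 16 18)(3 10)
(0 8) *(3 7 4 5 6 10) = (0 8)(3 7 4 5 6 10) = [8, 1, 2, 7, 5, 6, 10, 4, 0, 9, 3]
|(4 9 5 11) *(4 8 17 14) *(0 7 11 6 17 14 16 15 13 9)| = 42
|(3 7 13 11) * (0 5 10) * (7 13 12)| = |(0 5 10)(3 13 11)(7 12)| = 6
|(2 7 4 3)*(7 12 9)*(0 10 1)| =|(0 10 1)(2 12 9 7 4 3)| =6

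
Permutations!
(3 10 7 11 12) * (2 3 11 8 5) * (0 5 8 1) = (0 5 2 3 10 7 1)(11 12) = [5, 0, 3, 10, 4, 2, 6, 1, 8, 9, 7, 12, 11]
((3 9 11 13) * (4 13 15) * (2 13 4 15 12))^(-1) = (15)(2 12 11 9 3 13)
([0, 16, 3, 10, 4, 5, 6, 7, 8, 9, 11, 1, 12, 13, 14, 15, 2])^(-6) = [0, 1, 2, 3, 4, 5, 6, 7, 8, 9, 10, 11, 12, 13, 14, 15, 16]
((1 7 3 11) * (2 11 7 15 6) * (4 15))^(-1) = (1 11 2 6 15 4)(3 7)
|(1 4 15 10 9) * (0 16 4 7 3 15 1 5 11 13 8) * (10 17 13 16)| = |(0 10 9 5 11 16 4 1 7 3 15 17 13 8)| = 14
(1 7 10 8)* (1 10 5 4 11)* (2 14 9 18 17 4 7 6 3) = (1 6 3 2 14 9 18 17 4 11)(5 7)(8 10) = [0, 6, 14, 2, 11, 7, 3, 5, 10, 18, 8, 1, 12, 13, 9, 15, 16, 4, 17]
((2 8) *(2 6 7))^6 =((2 8 6 7))^6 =(2 6)(7 8)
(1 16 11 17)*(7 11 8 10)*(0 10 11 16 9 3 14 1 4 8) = (0 10 7 16)(1 9 3 14)(4 8 11 17) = [10, 9, 2, 14, 8, 5, 6, 16, 11, 3, 7, 17, 12, 13, 1, 15, 0, 4]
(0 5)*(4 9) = (0 5)(4 9) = [5, 1, 2, 3, 9, 0, 6, 7, 8, 4]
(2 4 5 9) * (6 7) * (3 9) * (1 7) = (1 7 6)(2 4 5 3 9) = [0, 7, 4, 9, 5, 3, 1, 6, 8, 2]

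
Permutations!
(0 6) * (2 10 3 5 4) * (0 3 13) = (0 6 3 5 4 2 10 13) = [6, 1, 10, 5, 2, 4, 3, 7, 8, 9, 13, 11, 12, 0]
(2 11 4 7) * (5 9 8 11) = (2 5 9 8 11 4 7) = [0, 1, 5, 3, 7, 9, 6, 2, 11, 8, 10, 4]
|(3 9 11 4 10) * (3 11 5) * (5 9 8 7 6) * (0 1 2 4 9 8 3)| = |(0 1 2 4 10 11 9 8 7 6 5)| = 11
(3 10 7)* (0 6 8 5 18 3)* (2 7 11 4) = (0 6 8 5 18 3 10 11 4 2 7) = [6, 1, 7, 10, 2, 18, 8, 0, 5, 9, 11, 4, 12, 13, 14, 15, 16, 17, 3]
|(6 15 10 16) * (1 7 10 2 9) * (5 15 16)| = 14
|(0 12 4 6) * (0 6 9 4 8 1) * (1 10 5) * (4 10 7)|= |(0 12 8 7 4 9 10 5 1)|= 9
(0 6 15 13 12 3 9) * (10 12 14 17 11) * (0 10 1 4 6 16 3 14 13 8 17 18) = (0 16 3 9 10 12 14 18)(1 4 6 15 8 17 11) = [16, 4, 2, 9, 6, 5, 15, 7, 17, 10, 12, 1, 14, 13, 18, 8, 3, 11, 0]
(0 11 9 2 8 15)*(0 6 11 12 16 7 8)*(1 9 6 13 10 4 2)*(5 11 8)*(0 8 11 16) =(0 12)(1 9)(2 8 15 13 10 4)(5 16 7)(6 11) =[12, 9, 8, 3, 2, 16, 11, 5, 15, 1, 4, 6, 0, 10, 14, 13, 7]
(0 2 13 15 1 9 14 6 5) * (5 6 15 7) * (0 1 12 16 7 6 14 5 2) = (1 9 5)(2 13 6 14 15 12 16 7) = [0, 9, 13, 3, 4, 1, 14, 2, 8, 5, 10, 11, 16, 6, 15, 12, 7]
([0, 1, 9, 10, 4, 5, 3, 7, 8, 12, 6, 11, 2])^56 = [0, 1, 12, 6, 4, 5, 10, 7, 8, 2, 3, 11, 9]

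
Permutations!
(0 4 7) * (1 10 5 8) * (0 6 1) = [4, 10, 2, 3, 7, 8, 1, 6, 0, 9, 5] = (0 4 7 6 1 10 5 8)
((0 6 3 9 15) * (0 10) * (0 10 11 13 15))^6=((0 6 3 9)(11 13 15))^6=(15)(0 3)(6 9)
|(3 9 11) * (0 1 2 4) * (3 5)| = |(0 1 2 4)(3 9 11 5)| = 4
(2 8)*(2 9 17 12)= (2 8 9 17 12)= [0, 1, 8, 3, 4, 5, 6, 7, 9, 17, 10, 11, 2, 13, 14, 15, 16, 12]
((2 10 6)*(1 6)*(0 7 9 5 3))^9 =(0 3 5 9 7)(1 6 2 10)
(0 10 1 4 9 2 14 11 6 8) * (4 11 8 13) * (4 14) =(0 10 1 11 6 13 14 8)(2 4 9) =[10, 11, 4, 3, 9, 5, 13, 7, 0, 2, 1, 6, 12, 14, 8]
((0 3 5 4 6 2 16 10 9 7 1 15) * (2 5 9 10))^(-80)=((0 3 9 7 1 15)(2 16)(4 6 5))^(-80)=(16)(0 1 9)(3 15 7)(4 6 5)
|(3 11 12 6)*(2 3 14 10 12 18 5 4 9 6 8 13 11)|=22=|(2 3)(4 9 6 14 10 12 8 13 11 18 5)|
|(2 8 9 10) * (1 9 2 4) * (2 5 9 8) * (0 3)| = |(0 3)(1 8 5 9 10 4)| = 6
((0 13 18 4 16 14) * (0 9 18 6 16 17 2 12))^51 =(0 4 16 12 18 6 2 9 13 17 14)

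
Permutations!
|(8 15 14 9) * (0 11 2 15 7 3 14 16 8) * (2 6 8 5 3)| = |(0 11 6 8 7 2 15 16 5 3 14 9)| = 12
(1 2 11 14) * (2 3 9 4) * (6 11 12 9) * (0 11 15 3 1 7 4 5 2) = (0 11 14 7 4)(2 12 9 5)(3 6 15) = [11, 1, 12, 6, 0, 2, 15, 4, 8, 5, 10, 14, 9, 13, 7, 3]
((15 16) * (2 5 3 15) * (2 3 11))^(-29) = (2 5 11)(3 15 16)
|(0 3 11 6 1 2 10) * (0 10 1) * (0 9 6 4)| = 4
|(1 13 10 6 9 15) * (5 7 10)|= 8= |(1 13 5 7 10 6 9 15)|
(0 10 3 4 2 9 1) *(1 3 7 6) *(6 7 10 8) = (10)(0 8 6 1)(2 9 3 4) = [8, 0, 9, 4, 2, 5, 1, 7, 6, 3, 10]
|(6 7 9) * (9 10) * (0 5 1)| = |(0 5 1)(6 7 10 9)| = 12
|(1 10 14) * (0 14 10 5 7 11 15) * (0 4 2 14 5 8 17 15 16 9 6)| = 7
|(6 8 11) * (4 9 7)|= 3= |(4 9 7)(6 8 11)|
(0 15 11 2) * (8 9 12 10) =(0 15 11 2)(8 9 12 10) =[15, 1, 0, 3, 4, 5, 6, 7, 9, 12, 8, 2, 10, 13, 14, 11]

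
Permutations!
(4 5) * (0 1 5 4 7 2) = [1, 5, 0, 3, 4, 7, 6, 2] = (0 1 5 7 2)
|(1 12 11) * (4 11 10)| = |(1 12 10 4 11)| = 5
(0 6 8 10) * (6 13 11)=[13, 1, 2, 3, 4, 5, 8, 7, 10, 9, 0, 6, 12, 11]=(0 13 11 6 8 10)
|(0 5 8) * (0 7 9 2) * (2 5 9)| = |(0 9 5 8 7 2)| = 6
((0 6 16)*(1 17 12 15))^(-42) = (1 12)(15 17)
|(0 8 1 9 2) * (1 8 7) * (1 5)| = |(0 7 5 1 9 2)| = 6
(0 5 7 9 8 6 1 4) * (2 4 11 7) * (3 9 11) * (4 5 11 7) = (0 11 4)(1 3 9 8 6)(2 5) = [11, 3, 5, 9, 0, 2, 1, 7, 6, 8, 10, 4]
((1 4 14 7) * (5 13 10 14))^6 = (1 7 14 10 13 5 4) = ((1 4 5 13 10 14 7))^6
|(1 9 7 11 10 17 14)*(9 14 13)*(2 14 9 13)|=|(1 9 7 11 10 17 2 14)|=8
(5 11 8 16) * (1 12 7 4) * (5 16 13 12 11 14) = (16)(1 11 8 13 12 7 4)(5 14) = [0, 11, 2, 3, 1, 14, 6, 4, 13, 9, 10, 8, 7, 12, 5, 15, 16]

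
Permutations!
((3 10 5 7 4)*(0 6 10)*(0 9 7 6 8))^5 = ((0 8)(3 9 7 4)(5 6 10))^5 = (0 8)(3 9 7 4)(5 10 6)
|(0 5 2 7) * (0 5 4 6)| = 3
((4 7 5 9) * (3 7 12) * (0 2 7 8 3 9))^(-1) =(0 5 7 2)(3 8)(4 9 12) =((0 2 7 5)(3 8)(4 12 9))^(-1)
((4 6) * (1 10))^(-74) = (10) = ((1 10)(4 6))^(-74)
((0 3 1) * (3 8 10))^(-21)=((0 8 10 3 1))^(-21)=(0 1 3 10 8)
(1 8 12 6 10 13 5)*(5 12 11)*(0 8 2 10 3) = (0 8 11 5 1 2 10 13 12 6 3) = [8, 2, 10, 0, 4, 1, 3, 7, 11, 9, 13, 5, 6, 12]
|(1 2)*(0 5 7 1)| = 5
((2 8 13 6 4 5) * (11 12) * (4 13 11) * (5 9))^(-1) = (2 5 9 4 12 11 8)(6 13)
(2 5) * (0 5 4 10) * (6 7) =(0 5 2 4 10)(6 7) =[5, 1, 4, 3, 10, 2, 7, 6, 8, 9, 0]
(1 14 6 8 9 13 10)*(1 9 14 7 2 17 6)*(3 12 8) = (1 7 2 17 6 3 12 8 14)(9 13 10) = [0, 7, 17, 12, 4, 5, 3, 2, 14, 13, 9, 11, 8, 10, 1, 15, 16, 6]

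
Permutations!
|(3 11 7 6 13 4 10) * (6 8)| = 8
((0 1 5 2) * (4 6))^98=(6)(0 5)(1 2)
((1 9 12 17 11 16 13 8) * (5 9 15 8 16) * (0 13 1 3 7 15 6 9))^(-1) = (0 5 11 17 12 9 6 1 16 13)(3 8 15 7)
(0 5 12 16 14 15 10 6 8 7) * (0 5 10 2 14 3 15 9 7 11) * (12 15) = [10, 1, 14, 12, 4, 15, 8, 5, 11, 7, 6, 0, 16, 13, 9, 2, 3] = (0 10 6 8 11)(2 14 9 7 5 15)(3 12 16)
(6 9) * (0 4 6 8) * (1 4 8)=(0 8)(1 4 6 9)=[8, 4, 2, 3, 6, 5, 9, 7, 0, 1]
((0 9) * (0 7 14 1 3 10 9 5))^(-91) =(0 5)(1 14 7 9 10 3)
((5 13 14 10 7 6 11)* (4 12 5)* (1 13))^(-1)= ((1 13 14 10 7 6 11 4 12 5))^(-1)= (1 5 12 4 11 6 7 10 14 13)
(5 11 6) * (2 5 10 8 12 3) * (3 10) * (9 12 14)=(2 5 11 6 3)(8 14 9 12 10)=[0, 1, 5, 2, 4, 11, 3, 7, 14, 12, 8, 6, 10, 13, 9]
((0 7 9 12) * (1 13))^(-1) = (0 12 9 7)(1 13)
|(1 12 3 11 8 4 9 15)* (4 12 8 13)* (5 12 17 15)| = 28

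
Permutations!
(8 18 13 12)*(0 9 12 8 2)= [9, 1, 0, 3, 4, 5, 6, 7, 18, 12, 10, 11, 2, 8, 14, 15, 16, 17, 13]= (0 9 12 2)(8 18 13)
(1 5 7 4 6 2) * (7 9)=(1 5 9 7 4 6 2)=[0, 5, 1, 3, 6, 9, 2, 4, 8, 7]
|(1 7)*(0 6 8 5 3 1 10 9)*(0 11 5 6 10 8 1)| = 12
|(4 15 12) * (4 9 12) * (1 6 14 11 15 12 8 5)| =|(1 6 14 11 15 4 12 9 8 5)| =10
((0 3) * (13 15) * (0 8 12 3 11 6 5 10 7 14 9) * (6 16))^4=(0 5 9 6 14 16 7 11 10)(3 8 12)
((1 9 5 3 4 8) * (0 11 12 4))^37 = ((0 11 12 4 8 1 9 5 3))^37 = (0 11 12 4 8 1 9 5 3)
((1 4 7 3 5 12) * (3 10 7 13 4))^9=(1 3 5 12)(4 13)(7 10)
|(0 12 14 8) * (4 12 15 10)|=|(0 15 10 4 12 14 8)|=7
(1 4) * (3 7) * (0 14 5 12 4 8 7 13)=(0 14 5 12 4 1 8 7 3 13)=[14, 8, 2, 13, 1, 12, 6, 3, 7, 9, 10, 11, 4, 0, 5]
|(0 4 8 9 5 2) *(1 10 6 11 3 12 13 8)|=|(0 4 1 10 6 11 3 12 13 8 9 5 2)|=13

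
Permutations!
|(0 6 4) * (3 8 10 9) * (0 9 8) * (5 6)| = |(0 5 6 4 9 3)(8 10)| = 6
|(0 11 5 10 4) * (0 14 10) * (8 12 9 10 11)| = 9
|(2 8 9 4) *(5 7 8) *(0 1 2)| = 8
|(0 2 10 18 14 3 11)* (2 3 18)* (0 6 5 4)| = 6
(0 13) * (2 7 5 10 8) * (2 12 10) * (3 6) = (0 13)(2 7 5)(3 6)(8 12 10) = [13, 1, 7, 6, 4, 2, 3, 5, 12, 9, 8, 11, 10, 0]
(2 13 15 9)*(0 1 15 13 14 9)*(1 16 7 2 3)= (0 16 7 2 14 9 3 1 15)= [16, 15, 14, 1, 4, 5, 6, 2, 8, 3, 10, 11, 12, 13, 9, 0, 7]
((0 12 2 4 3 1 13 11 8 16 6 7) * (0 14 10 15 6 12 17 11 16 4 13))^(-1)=(0 1 3 4 8 11 17)(2 12 16 13)(6 15 10 14 7)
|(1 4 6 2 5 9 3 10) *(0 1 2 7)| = 5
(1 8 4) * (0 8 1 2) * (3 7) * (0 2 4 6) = (0 8 6)(3 7) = [8, 1, 2, 7, 4, 5, 0, 3, 6]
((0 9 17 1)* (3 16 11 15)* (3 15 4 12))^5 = ((0 9 17 1)(3 16 11 4 12))^5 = (0 9 17 1)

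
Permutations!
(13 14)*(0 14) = (0 14 13) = [14, 1, 2, 3, 4, 5, 6, 7, 8, 9, 10, 11, 12, 0, 13]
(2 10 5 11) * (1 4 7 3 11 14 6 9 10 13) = [0, 4, 13, 11, 7, 14, 9, 3, 8, 10, 5, 2, 12, 1, 6] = (1 4 7 3 11 2 13)(5 14 6 9 10)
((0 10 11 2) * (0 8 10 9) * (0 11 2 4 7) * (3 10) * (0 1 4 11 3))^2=(11)(0 3 2)(1 7 4)(8 9 10)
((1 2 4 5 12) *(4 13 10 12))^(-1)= ((1 2 13 10 12)(4 5))^(-1)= (1 12 10 13 2)(4 5)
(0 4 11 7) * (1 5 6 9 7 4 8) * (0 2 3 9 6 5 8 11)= (0 11 4)(1 8)(2 3 9 7)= [11, 8, 3, 9, 0, 5, 6, 2, 1, 7, 10, 4]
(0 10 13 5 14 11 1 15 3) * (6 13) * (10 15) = (0 15 3)(1 10 6 13 5 14 11) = [15, 10, 2, 0, 4, 14, 13, 7, 8, 9, 6, 1, 12, 5, 11, 3]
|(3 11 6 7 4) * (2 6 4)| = 3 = |(2 6 7)(3 11 4)|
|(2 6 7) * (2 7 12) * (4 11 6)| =|(2 4 11 6 12)| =5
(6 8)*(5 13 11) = [0, 1, 2, 3, 4, 13, 8, 7, 6, 9, 10, 5, 12, 11] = (5 13 11)(6 8)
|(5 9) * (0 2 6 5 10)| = |(0 2 6 5 9 10)| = 6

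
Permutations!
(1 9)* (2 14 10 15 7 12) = (1 9)(2 14 10 15 7 12) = [0, 9, 14, 3, 4, 5, 6, 12, 8, 1, 15, 11, 2, 13, 10, 7]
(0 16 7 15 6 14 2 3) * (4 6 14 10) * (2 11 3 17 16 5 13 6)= (0 5 13 6 10 4 2 17 16 7 15 14 11 3)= [5, 1, 17, 0, 2, 13, 10, 15, 8, 9, 4, 3, 12, 6, 11, 14, 7, 16]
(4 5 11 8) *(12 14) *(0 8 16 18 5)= [8, 1, 2, 3, 0, 11, 6, 7, 4, 9, 10, 16, 14, 13, 12, 15, 18, 17, 5]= (0 8 4)(5 11 16 18)(12 14)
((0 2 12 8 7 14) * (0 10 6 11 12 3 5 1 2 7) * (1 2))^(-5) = ((0 7 14 10 6 11 12 8)(2 3 5))^(-5) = (0 10 12 7 6 8 14 11)(2 3 5)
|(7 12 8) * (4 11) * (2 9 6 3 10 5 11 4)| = 21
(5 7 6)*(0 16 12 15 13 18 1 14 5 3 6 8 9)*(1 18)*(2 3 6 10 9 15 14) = (18)(0 16 12 14 5 7 8 15 13 1 2 3 10 9) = [16, 2, 3, 10, 4, 7, 6, 8, 15, 0, 9, 11, 14, 1, 5, 13, 12, 17, 18]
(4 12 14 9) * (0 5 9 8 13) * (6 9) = (0 5 6 9 4 12 14 8 13) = [5, 1, 2, 3, 12, 6, 9, 7, 13, 4, 10, 11, 14, 0, 8]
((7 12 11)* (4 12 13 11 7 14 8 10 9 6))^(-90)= (14)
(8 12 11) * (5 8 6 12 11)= [0, 1, 2, 3, 4, 8, 12, 7, 11, 9, 10, 6, 5]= (5 8 11 6 12)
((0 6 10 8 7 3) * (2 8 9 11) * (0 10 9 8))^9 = ((0 6 9 11 2)(3 10 8 7))^9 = (0 2 11 9 6)(3 10 8 7)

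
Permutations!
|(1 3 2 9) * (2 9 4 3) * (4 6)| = 6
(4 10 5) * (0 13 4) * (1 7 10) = (0 13 4 1 7 10 5) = [13, 7, 2, 3, 1, 0, 6, 10, 8, 9, 5, 11, 12, 4]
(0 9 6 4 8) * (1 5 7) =(0 9 6 4 8)(1 5 7) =[9, 5, 2, 3, 8, 7, 4, 1, 0, 6]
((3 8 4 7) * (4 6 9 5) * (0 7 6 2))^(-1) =((0 7 3 8 2)(4 6 9 5))^(-1) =(0 2 8 3 7)(4 5 9 6)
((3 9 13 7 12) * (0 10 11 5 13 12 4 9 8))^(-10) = (0 10 11 5 13 7 4 9 12 3 8)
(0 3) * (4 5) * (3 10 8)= (0 10 8 3)(4 5)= [10, 1, 2, 0, 5, 4, 6, 7, 3, 9, 8]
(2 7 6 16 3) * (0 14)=(0 14)(2 7 6 16 3)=[14, 1, 7, 2, 4, 5, 16, 6, 8, 9, 10, 11, 12, 13, 0, 15, 3]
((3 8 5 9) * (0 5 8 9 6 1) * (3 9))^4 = ((9)(0 5 6 1))^4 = (9)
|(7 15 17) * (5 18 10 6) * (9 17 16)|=|(5 18 10 6)(7 15 16 9 17)|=20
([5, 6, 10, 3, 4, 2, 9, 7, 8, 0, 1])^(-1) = (0 9 6 1 10 2 5)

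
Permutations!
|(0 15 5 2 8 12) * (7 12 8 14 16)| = |(0 15 5 2 14 16 7 12)| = 8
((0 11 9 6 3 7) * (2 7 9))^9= ((0 11 2 7)(3 9 6))^9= (0 11 2 7)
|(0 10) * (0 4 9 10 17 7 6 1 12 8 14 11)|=|(0 17 7 6 1 12 8 14 11)(4 9 10)|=9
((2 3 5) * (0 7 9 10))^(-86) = ((0 7 9 10)(2 3 5))^(-86) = (0 9)(2 3 5)(7 10)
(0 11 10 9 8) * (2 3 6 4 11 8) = [8, 1, 3, 6, 11, 5, 4, 7, 0, 2, 9, 10] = (0 8)(2 3 6 4 11 10 9)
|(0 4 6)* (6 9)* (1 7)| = 4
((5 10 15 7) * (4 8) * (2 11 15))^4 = (2 5 15)(7 11 10)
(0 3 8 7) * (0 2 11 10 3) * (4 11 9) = (2 9 4 11 10 3 8 7) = [0, 1, 9, 8, 11, 5, 6, 2, 7, 4, 3, 10]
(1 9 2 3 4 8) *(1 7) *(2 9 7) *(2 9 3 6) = (1 7)(2 6)(3 4 8 9) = [0, 7, 6, 4, 8, 5, 2, 1, 9, 3]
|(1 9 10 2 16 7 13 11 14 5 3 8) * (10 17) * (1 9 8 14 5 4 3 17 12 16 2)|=33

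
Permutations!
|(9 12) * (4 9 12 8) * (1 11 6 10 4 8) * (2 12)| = 6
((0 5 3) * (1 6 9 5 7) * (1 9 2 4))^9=((0 7 9 5 3)(1 6 2 4))^9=(0 3 5 9 7)(1 6 2 4)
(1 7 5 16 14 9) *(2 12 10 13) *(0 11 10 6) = (0 11 10 13 2 12 6)(1 7 5 16 14 9) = [11, 7, 12, 3, 4, 16, 0, 5, 8, 1, 13, 10, 6, 2, 9, 15, 14]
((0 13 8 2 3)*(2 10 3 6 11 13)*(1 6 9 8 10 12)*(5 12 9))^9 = (0 3 10 13 11 6 1 12 5 2)(8 9)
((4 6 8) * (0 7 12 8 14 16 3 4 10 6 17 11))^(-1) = (0 11 17 4 3 16 14 6 10 8 12 7)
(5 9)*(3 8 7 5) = (3 8 7 5 9) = [0, 1, 2, 8, 4, 9, 6, 5, 7, 3]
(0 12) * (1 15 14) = (0 12)(1 15 14) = [12, 15, 2, 3, 4, 5, 6, 7, 8, 9, 10, 11, 0, 13, 1, 14]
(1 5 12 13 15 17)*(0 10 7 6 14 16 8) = (0 10 7 6 14 16 8)(1 5 12 13 15 17) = [10, 5, 2, 3, 4, 12, 14, 6, 0, 9, 7, 11, 13, 15, 16, 17, 8, 1]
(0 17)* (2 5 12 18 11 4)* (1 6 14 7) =[17, 6, 5, 3, 2, 12, 14, 1, 8, 9, 10, 4, 18, 13, 7, 15, 16, 0, 11] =(0 17)(1 6 14 7)(2 5 12 18 11 4)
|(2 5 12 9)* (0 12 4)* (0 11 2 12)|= |(2 5 4 11)(9 12)|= 4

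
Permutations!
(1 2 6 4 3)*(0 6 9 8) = (0 6 4 3 1 2 9 8) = [6, 2, 9, 1, 3, 5, 4, 7, 0, 8]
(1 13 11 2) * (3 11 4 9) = (1 13 4 9 3 11 2) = [0, 13, 1, 11, 9, 5, 6, 7, 8, 3, 10, 2, 12, 4]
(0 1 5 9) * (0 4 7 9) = (0 1 5)(4 7 9) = [1, 5, 2, 3, 7, 0, 6, 9, 8, 4]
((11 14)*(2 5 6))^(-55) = ((2 5 6)(11 14))^(-55) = (2 6 5)(11 14)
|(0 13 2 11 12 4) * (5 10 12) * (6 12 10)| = 8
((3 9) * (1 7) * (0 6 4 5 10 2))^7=((0 6 4 5 10 2)(1 7)(3 9))^7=(0 6 4 5 10 2)(1 7)(3 9)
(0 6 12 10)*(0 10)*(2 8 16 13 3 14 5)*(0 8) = [6, 1, 0, 14, 4, 2, 12, 7, 16, 9, 10, 11, 8, 3, 5, 15, 13] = (0 6 12 8 16 13 3 14 5 2)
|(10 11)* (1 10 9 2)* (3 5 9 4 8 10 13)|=12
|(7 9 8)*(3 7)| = |(3 7 9 8)| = 4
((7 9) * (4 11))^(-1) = (4 11)(7 9)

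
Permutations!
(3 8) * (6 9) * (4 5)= (3 8)(4 5)(6 9)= [0, 1, 2, 8, 5, 4, 9, 7, 3, 6]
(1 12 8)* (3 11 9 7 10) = (1 12 8)(3 11 9 7 10) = [0, 12, 2, 11, 4, 5, 6, 10, 1, 7, 3, 9, 8]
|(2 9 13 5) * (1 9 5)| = |(1 9 13)(2 5)| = 6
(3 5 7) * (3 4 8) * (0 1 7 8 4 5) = (0 1 7 5 8 3) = [1, 7, 2, 0, 4, 8, 6, 5, 3]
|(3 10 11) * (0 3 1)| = 5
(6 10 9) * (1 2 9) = (1 2 9 6 10) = [0, 2, 9, 3, 4, 5, 10, 7, 8, 6, 1]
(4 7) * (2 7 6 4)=(2 7)(4 6)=[0, 1, 7, 3, 6, 5, 4, 2]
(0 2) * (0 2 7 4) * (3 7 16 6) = [16, 1, 2, 7, 0, 5, 3, 4, 8, 9, 10, 11, 12, 13, 14, 15, 6] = (0 16 6 3 7 4)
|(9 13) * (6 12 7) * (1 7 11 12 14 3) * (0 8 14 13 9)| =8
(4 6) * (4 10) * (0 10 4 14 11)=(0 10 14 11)(4 6)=[10, 1, 2, 3, 6, 5, 4, 7, 8, 9, 14, 0, 12, 13, 11]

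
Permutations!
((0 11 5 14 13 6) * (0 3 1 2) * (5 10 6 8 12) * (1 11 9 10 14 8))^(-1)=((0 9 10 6 3 11 14 13 1 2)(5 8 12))^(-1)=(0 2 1 13 14 11 3 6 10 9)(5 12 8)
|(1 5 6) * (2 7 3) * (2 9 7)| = |(1 5 6)(3 9 7)| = 3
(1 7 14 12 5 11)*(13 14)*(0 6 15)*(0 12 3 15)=[6, 7, 2, 15, 4, 11, 0, 13, 8, 9, 10, 1, 5, 14, 3, 12]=(0 6)(1 7 13 14 3 15 12 5 11)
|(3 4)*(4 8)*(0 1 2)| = |(0 1 2)(3 8 4)| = 3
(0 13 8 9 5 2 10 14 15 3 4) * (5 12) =(0 13 8 9 12 5 2 10 14 15 3 4) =[13, 1, 10, 4, 0, 2, 6, 7, 9, 12, 14, 11, 5, 8, 15, 3]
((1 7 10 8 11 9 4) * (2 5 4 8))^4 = (1 5 10)(2 7 4)(8 11 9)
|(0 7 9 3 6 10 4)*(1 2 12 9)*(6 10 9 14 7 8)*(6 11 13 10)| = |(0 8 11 13 10 4)(1 2 12 14 7)(3 6 9)| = 30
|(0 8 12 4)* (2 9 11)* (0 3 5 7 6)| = 24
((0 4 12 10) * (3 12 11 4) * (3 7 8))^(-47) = ((0 7 8 3 12 10)(4 11))^(-47) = (0 7 8 3 12 10)(4 11)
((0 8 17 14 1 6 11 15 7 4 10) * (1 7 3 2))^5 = (0 4 14 8 10 7 17)(1 2 3 15 11 6)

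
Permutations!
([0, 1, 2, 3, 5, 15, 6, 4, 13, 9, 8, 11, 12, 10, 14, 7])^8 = (15)(8 10 13)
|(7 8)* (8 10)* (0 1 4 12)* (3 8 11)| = |(0 1 4 12)(3 8 7 10 11)| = 20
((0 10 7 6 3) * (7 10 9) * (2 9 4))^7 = (10)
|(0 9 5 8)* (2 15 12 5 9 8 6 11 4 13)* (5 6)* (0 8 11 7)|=9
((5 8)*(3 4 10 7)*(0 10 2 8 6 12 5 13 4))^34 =((0 10 7 3)(2 8 13 4)(5 6 12))^34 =(0 7)(2 13)(3 10)(4 8)(5 6 12)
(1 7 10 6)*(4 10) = (1 7 4 10 6) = [0, 7, 2, 3, 10, 5, 1, 4, 8, 9, 6]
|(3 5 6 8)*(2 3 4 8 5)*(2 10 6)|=10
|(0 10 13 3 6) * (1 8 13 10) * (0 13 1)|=6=|(1 8)(3 6 13)|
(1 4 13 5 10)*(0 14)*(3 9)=(0 14)(1 4 13 5 10)(3 9)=[14, 4, 2, 9, 13, 10, 6, 7, 8, 3, 1, 11, 12, 5, 0]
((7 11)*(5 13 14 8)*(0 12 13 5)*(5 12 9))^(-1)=((0 9 5 12 13 14 8)(7 11))^(-1)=(0 8 14 13 12 5 9)(7 11)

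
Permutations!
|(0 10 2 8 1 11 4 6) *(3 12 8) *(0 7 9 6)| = |(0 10 2 3 12 8 1 11 4)(6 7 9)| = 9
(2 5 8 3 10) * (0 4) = (0 4)(2 5 8 3 10) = [4, 1, 5, 10, 0, 8, 6, 7, 3, 9, 2]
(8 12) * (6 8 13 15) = (6 8 12 13 15) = [0, 1, 2, 3, 4, 5, 8, 7, 12, 9, 10, 11, 13, 15, 14, 6]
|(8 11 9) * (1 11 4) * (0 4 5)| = 7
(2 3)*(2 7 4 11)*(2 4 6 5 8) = (2 3 7 6 5 8)(4 11) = [0, 1, 3, 7, 11, 8, 5, 6, 2, 9, 10, 4]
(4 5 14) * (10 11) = (4 5 14)(10 11) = [0, 1, 2, 3, 5, 14, 6, 7, 8, 9, 11, 10, 12, 13, 4]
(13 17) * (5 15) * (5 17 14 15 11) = (5 11)(13 14 15 17) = [0, 1, 2, 3, 4, 11, 6, 7, 8, 9, 10, 5, 12, 14, 15, 17, 16, 13]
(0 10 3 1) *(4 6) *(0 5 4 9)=[10, 5, 2, 1, 6, 4, 9, 7, 8, 0, 3]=(0 10 3 1 5 4 6 9)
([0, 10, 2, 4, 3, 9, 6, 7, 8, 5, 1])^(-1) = [0, 10, 2, 4, 3, 9, 6, 7, 8, 5, 1]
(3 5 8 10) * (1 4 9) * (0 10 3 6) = (0 10 6)(1 4 9)(3 5 8) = [10, 4, 2, 5, 9, 8, 0, 7, 3, 1, 6]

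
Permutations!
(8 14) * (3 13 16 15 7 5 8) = (3 13 16 15 7 5 8 14) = [0, 1, 2, 13, 4, 8, 6, 5, 14, 9, 10, 11, 12, 16, 3, 7, 15]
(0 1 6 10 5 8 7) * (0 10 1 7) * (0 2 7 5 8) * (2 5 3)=[3, 6, 7, 2, 4, 0, 1, 10, 5, 9, 8]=(0 3 2 7 10 8 5)(1 6)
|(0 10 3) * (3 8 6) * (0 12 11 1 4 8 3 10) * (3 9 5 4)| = |(1 3 12 11)(4 8 6 10 9 5)| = 12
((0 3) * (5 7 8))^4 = (5 7 8) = ((0 3)(5 7 8))^4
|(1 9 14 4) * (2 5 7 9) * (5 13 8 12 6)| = |(1 2 13 8 12 6 5 7 9 14 4)| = 11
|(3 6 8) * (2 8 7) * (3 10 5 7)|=|(2 8 10 5 7)(3 6)|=10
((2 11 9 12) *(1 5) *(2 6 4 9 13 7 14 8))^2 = (2 13 14)(4 12)(6 9)(7 8 11) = ((1 5)(2 11 13 7 14 8)(4 9 12 6))^2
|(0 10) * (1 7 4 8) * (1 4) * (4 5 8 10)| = 6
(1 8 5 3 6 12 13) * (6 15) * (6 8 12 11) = (1 12 13)(3 15 8 5)(6 11) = [0, 12, 2, 15, 4, 3, 11, 7, 5, 9, 10, 6, 13, 1, 14, 8]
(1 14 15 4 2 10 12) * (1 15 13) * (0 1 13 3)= [1, 14, 10, 0, 2, 5, 6, 7, 8, 9, 12, 11, 15, 13, 3, 4]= (0 1 14 3)(2 10 12 15 4)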